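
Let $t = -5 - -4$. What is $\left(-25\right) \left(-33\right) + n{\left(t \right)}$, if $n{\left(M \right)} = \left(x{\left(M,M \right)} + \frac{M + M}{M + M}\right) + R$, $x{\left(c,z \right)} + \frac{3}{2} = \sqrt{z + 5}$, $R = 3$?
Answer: $\frac{1659}{2} \approx 829.5$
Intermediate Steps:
$x{\left(c,z \right)} = - \frac{3}{2} + \sqrt{5 + z}$ ($x{\left(c,z \right)} = - \frac{3}{2} + \sqrt{z + 5} = - \frac{3}{2} + \sqrt{5 + z}$)
$t = -1$ ($t = -5 + 4 = -1$)
$n{\left(M \right)} = \frac{5}{2} + \sqrt{5 + M}$ ($n{\left(M \right)} = \left(\left(- \frac{3}{2} + \sqrt{5 + M}\right) + \frac{M + M}{M + M}\right) + 3 = \left(\left(- \frac{3}{2} + \sqrt{5 + M}\right) + \frac{2 M}{2 M}\right) + 3 = \left(\left(- \frac{3}{2} + \sqrt{5 + M}\right) + 2 M \frac{1}{2 M}\right) + 3 = \left(\left(- \frac{3}{2} + \sqrt{5 + M}\right) + 1\right) + 3 = \left(- \frac{1}{2} + \sqrt{5 + M}\right) + 3 = \frac{5}{2} + \sqrt{5 + M}$)
$\left(-25\right) \left(-33\right) + n{\left(t \right)} = \left(-25\right) \left(-33\right) + \left(\frac{5}{2} + \sqrt{5 - 1}\right) = 825 + \left(\frac{5}{2} + \sqrt{4}\right) = 825 + \left(\frac{5}{2} + 2\right) = 825 + \frac{9}{2} = \frac{1659}{2}$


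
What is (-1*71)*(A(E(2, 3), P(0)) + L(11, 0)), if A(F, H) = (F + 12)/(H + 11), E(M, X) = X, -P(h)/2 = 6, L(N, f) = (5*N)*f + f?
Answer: 1065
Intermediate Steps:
L(N, f) = f + 5*N*f (L(N, f) = 5*N*f + f = f + 5*N*f)
P(h) = -12 (P(h) = -2*6 = -12)
A(F, H) = (12 + F)/(11 + H)
(-1*71)*(A(E(2, 3), P(0)) + L(11, 0)) = (-1*71)*((12 + 3)/(11 - 12) + 0*(1 + 5*11)) = -71*(15/(-1) + 0*(1 + 55)) = -71*(-1*15 + 0*56) = -71*(-15 + 0) = -71*(-15) = 1065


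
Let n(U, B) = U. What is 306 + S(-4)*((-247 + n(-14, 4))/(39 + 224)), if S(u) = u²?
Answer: 76302/263 ≈ 290.12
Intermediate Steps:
306 + S(-4)*((-247 + n(-14, 4))/(39 + 224)) = 306 + (-4)²*((-247 - 14)/(39 + 224)) = 306 + 16*(-261/263) = 306 - 4176/263 = 76302/263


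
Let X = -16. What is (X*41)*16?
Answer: -10496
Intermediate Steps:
(X*41)*16 = -16*41*16 = -656*16 = -10496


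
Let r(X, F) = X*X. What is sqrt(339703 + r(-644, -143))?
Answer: sqrt(754439) ≈ 868.58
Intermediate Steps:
r(X, F) = X**2
sqrt(339703 + r(-644, -143)) = sqrt(339703 + (-644)**2) = sqrt(339703 + 414736) = sqrt(754439)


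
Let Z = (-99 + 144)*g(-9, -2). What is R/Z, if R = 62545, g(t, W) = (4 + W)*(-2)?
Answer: -12509/36 ≈ -347.47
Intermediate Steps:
g(t, W) = -8 - 2*W
Z = -180 (Z = (-99 + 144)*(-8 - 2*(-2)) = 45*(-8 + 4) = 45*(-4) = -180)
R/Z = 62545/(-180) = 62545*(-1/180) = -12509/36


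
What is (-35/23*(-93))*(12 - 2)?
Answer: 32550/23 ≈ 1415.2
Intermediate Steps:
(-35/23*(-93))*(12 - 2) = (-35*1/23*(-93))*10 = -35/23*(-93)*10 = (3255/23)*10 = 32550/23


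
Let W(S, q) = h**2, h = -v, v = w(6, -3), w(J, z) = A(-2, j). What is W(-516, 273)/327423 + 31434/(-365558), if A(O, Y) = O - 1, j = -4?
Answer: -1714820760/19948682839 ≈ -0.085962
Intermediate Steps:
A(O, Y) = -1 + O
w(J, z) = -3 (w(J, z) = -1 - 2 = -3)
v = -3
h = 3 (h = -1*(-3) = 3)
W(S, q) = 9 (W(S, q) = 3**2 = 9)
W(-516, 273)/327423 + 31434/(-365558) = 9/327423 + 31434/(-365558) = 9*(1/327423) + 31434*(-1/365558) = 3/109141 - 15717/182779 = -1714820760/19948682839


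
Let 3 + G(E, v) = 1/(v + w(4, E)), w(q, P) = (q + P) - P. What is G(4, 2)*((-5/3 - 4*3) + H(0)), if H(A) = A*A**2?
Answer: 697/18 ≈ 38.722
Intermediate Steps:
w(q, P) = q (w(q, P) = (P + q) - P = q)
H(A) = A**3
G(E, v) = -3 + 1/(4 + v) (G(E, v) = -3 + 1/(v + 4) = -3 + 1/(4 + v))
G(4, 2)*((-5/3 - 4*3) + H(0)) = ((-11 - 3*2)/(4 + 2))*((-5/3 - 4*3) + 0**3) = ((-11 - 6)/6)*((-5*1/3 - 12) + 0) = ((1/6)*(-17))*((-5/3 - 12) + 0) = -17*(-41/3 + 0)/6 = -17/6*(-41/3) = 697/18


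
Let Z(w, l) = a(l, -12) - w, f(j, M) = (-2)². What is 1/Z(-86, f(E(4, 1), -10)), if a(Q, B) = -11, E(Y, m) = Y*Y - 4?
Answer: 1/75 ≈ 0.013333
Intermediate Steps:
E(Y, m) = -4 + Y² (E(Y, m) = Y² - 4 = -4 + Y²)
f(j, M) = 4
Z(w, l) = -11 - w
1/Z(-86, f(E(4, 1), -10)) = 1/(-11 - 1*(-86)) = 1/(-11 + 86) = 1/75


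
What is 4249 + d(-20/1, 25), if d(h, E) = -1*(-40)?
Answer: 4289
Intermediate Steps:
d(h, E) = 40
4249 + d(-20/1, 25) = 4249 + 40 = 4289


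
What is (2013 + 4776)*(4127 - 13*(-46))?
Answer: 32078025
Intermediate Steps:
(2013 + 4776)*(4127 - 13*(-46)) = 6789*(4127 + 598) = 6789*4725 = 32078025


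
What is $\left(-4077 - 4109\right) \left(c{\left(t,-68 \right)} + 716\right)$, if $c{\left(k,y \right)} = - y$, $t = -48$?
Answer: $-6417824$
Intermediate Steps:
$\left(-4077 - 4109\right) \left(c{\left(t,-68 \right)} + 716\right) = \left(-4077 - 4109\right) \left(\left(-1\right) \left(-68\right) + 716\right) = - 8186 \left(68 + 716\right) = \left(-8186\right) 784 = -6417824$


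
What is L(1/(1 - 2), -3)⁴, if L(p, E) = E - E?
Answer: 0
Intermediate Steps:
L(p, E) = 0
L(1/(1 - 2), -3)⁴ = 0⁴ = 0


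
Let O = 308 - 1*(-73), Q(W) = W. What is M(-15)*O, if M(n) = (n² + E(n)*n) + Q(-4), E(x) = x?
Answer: 169926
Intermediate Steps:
O = 381 (O = 308 + 73 = 381)
M(n) = -4 + 2*n² (M(n) = (n² + n*n) - 4 = (n² + n²) - 4 = 2*n² - 4 = -4 + 2*n²)
M(-15)*O = (-4 + 2*(-15)²)*381 = (-4 + 2*225)*381 = (-4 + 450)*381 = 446*381 = 169926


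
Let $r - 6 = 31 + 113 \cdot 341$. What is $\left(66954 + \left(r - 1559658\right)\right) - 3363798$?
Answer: $-4817932$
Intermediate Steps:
$r = 38570$ ($r = 6 + \left(31 + 113 \cdot 341\right) = 6 + \left(31 + 38533\right) = 6 + 38564 = 38570$)
$\left(66954 + \left(r - 1559658\right)\right) - 3363798 = \left(66954 + \left(38570 - 1559658\right)\right) - 3363798 = \left(66954 - 1521088\right) - 3363798 = -1454134 - 3363798 = -4817932$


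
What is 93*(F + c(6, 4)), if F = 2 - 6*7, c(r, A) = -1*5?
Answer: -4185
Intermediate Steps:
c(r, A) = -5
F = -40 (F = 2 - 42 = -40)
93*(F + c(6, 4)) = 93*(-40 - 5) = 93*(-45) = -4185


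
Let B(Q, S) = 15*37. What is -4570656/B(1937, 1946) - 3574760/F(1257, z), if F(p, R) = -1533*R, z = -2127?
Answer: -709784803576/86175405 ≈ -8236.5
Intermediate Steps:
B(Q, S) = 555
-4570656/B(1937, 1946) - 3574760/F(1257, z) = -4570656/555 - 3574760/((-1533*(-2127))) = -4570656*1/555 - 3574760/3260691 = -1523552/185 - 3574760*1/3260691 = -1523552/185 - 510680/465813 = -709784803576/86175405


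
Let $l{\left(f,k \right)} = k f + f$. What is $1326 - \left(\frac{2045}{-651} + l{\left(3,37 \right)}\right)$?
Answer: $\frac{791057}{651} \approx 1215.1$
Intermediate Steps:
$l{\left(f,k \right)} = f + f k$ ($l{\left(f,k \right)} = f k + f = f + f k$)
$1326 - \left(\frac{2045}{-651} + l{\left(3,37 \right)}\right) = 1326 - \left(\frac{2045}{-651} + 3 \left(1 + 37\right)\right) = 1326 - \left(2045 \left(- \frac{1}{651}\right) + 3 \cdot 38\right) = 1326 - \left(- \frac{2045}{651} + 114\right) = 1326 - \frac{72169}{651} = \frac{791057}{651}$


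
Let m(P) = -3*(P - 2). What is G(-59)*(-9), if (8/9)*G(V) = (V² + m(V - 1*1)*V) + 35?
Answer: 302049/4 ≈ 75512.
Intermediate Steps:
m(P) = 6 - 3*P (m(P) = -3*(-2 + P) = 6 - 3*P)
G(V) = 315/8 + 9*V²/8 + 9*V*(9 - 3*V)/8 (G(V) = 9*((V² + (6 - 3*(V - 1*1))*V) + 35)/8 = 9*((V² + (6 - 3*(V - 1))*V) + 35)/8 = 9*((V² + (6 - 3*(-1 + V))*V) + 35)/8 = 9*((V² + (6 + (3 - 3*V))*V) + 35)/8 = 9*((V² + (9 - 3*V)*V) + 35)/8 = 9*((V² + V*(9 - 3*V)) + 35)/8 = 9*(35 + V² + V*(9 - 3*V))/8 = 315/8 + 9*V²/8 + 9*V*(9 - 3*V)/8)
G(-59)*(-9) = (315/8 - 9/4*(-59)² + (81/8)*(-59))*(-9) = (315/8 - 9/4*3481 - 4779/8)*(-9) = (315/8 - 31329/4 - 4779/8)*(-9) = -33561/4*(-9) = 302049/4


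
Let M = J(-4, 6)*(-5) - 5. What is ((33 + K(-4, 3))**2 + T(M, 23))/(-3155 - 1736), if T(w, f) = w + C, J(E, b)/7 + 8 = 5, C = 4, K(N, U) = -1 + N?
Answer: -888/4891 ≈ -0.18156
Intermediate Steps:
J(E, b) = -21 (J(E, b) = -56 + 7*5 = -56 + 35 = -21)
M = 100 (M = -21*(-5) - 5 = 105 - 5 = 100)
T(w, f) = 4 + w (T(w, f) = w + 4 = 4 + w)
((33 + K(-4, 3))**2 + T(M, 23))/(-3155 - 1736) = ((33 + (-1 - 4))**2 + (4 + 100))/(-3155 - 1736) = ((33 - 5)**2 + 104)/(-4891) = (28**2 + 104)*(-1/4891) = (784 + 104)*(-1/4891) = 888*(-1/4891) = -888/4891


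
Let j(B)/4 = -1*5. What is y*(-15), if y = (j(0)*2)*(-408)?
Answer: -244800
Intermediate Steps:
j(B) = -20 (j(B) = 4*(-1*5) = 4*(-5) = -20)
y = 16320 (y = -20*2*(-408) = -40*(-408) = 16320)
y*(-15) = 16320*(-15) = -244800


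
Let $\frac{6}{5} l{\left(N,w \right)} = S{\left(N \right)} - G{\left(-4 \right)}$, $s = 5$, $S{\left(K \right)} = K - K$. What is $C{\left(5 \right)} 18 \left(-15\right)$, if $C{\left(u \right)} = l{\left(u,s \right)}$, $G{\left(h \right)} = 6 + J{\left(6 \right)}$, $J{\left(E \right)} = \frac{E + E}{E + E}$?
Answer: $1575$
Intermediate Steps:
$S{\left(K \right)} = 0$
$J{\left(E \right)} = 1$ ($J{\left(E \right)} = \frac{2 E}{2 E} = 2 E \frac{1}{2 E} = 1$)
$G{\left(h \right)} = 7$ ($G{\left(h \right)} = 6 + 1 = 7$)
$l{\left(N,w \right)} = - \frac{35}{6}$ ($l{\left(N,w \right)} = \frac{5 \left(0 - 7\right)}{6} = \frac{5}{6} \left(-7\right) = - \frac{35}{6}$)
$C{\left(u \right)} = - \frac{35}{6}$
$C{\left(5 \right)} 18 \left(-15\right) = \left(- \frac{35}{6}\right) 18 \left(-15\right) = \left(-105\right) \left(-15\right) = 1575$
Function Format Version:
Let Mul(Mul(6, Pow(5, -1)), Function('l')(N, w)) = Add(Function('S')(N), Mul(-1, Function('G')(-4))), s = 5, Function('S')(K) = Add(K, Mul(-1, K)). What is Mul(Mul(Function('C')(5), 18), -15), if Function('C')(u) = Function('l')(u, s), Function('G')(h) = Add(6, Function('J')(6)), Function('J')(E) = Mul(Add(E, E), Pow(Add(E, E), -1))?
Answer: 1575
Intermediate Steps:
Function('S')(K) = 0
Function('J')(E) = 1 (Function('J')(E) = Mul(Mul(2, E), Pow(Mul(2, E), -1)) = Mul(Mul(2, E), Mul(Rational(1, 2), Pow(E, -1))) = 1)
Function('G')(h) = 7 (Function('G')(h) = Add(6, 1) = 7)
Function('l')(N, w) = Rational(-35, 6) (Function('l')(N, w) = Mul(Rational(5, 6), Add(0, Mul(-1, 7))) = Mul(Rational(5, 6), Add(0, -7)) = Mul(Rational(5, 6), -7) = Rational(-35, 6))
Function('C')(u) = Rational(-35, 6)
Mul(Mul(Function('C')(5), 18), -15) = Mul(Mul(Rational(-35, 6), 18), -15) = Mul(-105, -15) = 1575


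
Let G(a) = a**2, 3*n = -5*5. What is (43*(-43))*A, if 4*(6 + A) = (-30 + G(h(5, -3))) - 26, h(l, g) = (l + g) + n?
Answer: 663791/36 ≈ 18439.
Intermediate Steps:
n = -25/3 (n = (-5*5)/3 = (1/3)*(-25) = -25/3 ≈ -8.3333)
h(l, g) = -25/3 + g + l (h(l, g) = (l + g) - 25/3 = (g + l) - 25/3 = -25/3 + g + l)
A = -359/36 (A = -6 + ((-30 + (-25/3 - 3 + 5)**2) - 26)/4 = -6 + ((-30 + (-19/3)**2) - 26)/4 = -6 + ((-30 + 361/9) - 26)/4 = -6 + (91/9 - 26)/4 = -6 + (1/4)*(-143/9) = -6 - 143/36 = -359/36 ≈ -9.9722)
(43*(-43))*A = (43*(-43))*(-359/36) = -1849*(-359/36) = 663791/36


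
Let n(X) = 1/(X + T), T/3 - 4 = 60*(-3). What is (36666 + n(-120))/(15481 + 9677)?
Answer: 23759567/16302384 ≈ 1.4574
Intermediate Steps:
T = -528 (T = 12 + 3*(60*(-3)) = 12 + 3*(-180) = 12 - 540 = -528)
n(X) = 1/(-528 + X) (n(X) = 1/(X - 528) = 1/(-528 + X))
(36666 + n(-120))/(15481 + 9677) = (36666 + 1/(-528 - 120))/(15481 + 9677) = (36666 + 1/(-648))/25158 = (36666 - 1/648)*(1/25158) = (23759567/648)*(1/25158) = 23759567/16302384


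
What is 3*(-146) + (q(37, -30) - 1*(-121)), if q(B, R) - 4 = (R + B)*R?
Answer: -523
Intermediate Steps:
q(B, R) = 4 + R*(B + R) (q(B, R) = 4 + (R + B)*R = 4 + (B + R)*R = 4 + R*(B + R))
3*(-146) + (q(37, -30) - 1*(-121)) = 3*(-146) + ((4 + (-30)**2 + 37*(-30)) - 1*(-121)) = -438 + ((4 + 900 - 1110) + 121) = -438 + (-206 + 121) = -438 - 85 = -523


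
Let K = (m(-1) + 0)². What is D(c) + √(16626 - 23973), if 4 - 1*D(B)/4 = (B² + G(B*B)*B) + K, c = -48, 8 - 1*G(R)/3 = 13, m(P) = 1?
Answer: -12084 + I*√7347 ≈ -12084.0 + 85.715*I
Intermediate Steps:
G(R) = -15 (G(R) = 24 - 3*13 = 24 - 39 = -15)
K = 1 (K = (1 + 0)² = 1² = 1)
D(B) = 12 - 4*B² + 60*B (D(B) = 16 - 4*((B² - 15*B) + 1) = 16 - 4*(1 + B² - 15*B) = 16 + (-4 - 4*B² + 60*B) = 12 - 4*B² + 60*B)
D(c) + √(16626 - 23973) = (12 - 4*(-48)² + 60*(-48)) + √(16626 - 23973) = (12 - 4*2304 - 2880) + √(-7347) = (12 - 9216 - 2880) + I*√7347 = -12084 + I*√7347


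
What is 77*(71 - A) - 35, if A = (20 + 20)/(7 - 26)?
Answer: 106288/19 ≈ 5594.1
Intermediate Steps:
A = -40/19 (A = 40/(-19) = 40*(-1/19) = -40/19 ≈ -2.1053)
77*(71 - A) - 35 = 77*(71 - 1*(-40/19)) - 35 = 77*(71 + 40/19) - 35 = 77*(1389/19) - 35 = 106953/19 - 35 = 106288/19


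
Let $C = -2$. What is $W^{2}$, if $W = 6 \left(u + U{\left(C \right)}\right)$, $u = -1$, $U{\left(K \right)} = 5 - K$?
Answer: $1296$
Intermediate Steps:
$W = 36$ ($W = 6 \left(-1 + \left(5 - -2\right)\right) = 6 \left(-1 + \left(5 + 2\right)\right) = 6 \left(-1 + 7\right) = 6 \cdot 6 = 36$)
$W^{2} = 36^{2} = 1296$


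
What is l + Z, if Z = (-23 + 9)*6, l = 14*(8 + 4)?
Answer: 84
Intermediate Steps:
l = 168 (l = 14*12 = 168)
Z = -84 (Z = -14*6 = -84)
l + Z = 168 - 84 = 84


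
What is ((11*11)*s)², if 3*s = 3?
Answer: 14641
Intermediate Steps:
s = 1 (s = (⅓)*3 = 1)
((11*11)*s)² = ((11*11)*1)² = (121*1)² = 121² = 14641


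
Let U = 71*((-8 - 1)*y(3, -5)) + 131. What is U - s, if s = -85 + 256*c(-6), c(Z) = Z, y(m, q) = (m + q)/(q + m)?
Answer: 1113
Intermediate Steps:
y(m, q) = 1 (y(m, q) = (m + q)/(m + q) = 1)
U = -508 (U = 71*((-8 - 1)*1) + 131 = 71*(-9*1) + 131 = 71*(-9) + 131 = -639 + 131 = -508)
s = -1621 (s = -85 + 256*(-6) = -85 - 1536 = -1621)
U - s = -508 - 1*(-1621) = -508 + 1621 = 1113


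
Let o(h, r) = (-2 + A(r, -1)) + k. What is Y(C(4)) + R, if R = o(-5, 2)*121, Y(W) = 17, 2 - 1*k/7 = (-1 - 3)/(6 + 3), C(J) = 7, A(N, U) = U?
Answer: 15520/9 ≈ 1724.4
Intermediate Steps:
k = 154/9 (k = 14 - 7*(-1 - 3)/(6 + 3) = 14 - (-28)/9 = 14 - 7*(-4/9) = 14 + 28/9 = 154/9 ≈ 17.111)
o(h, r) = 127/9 (o(h, r) = (-2 - 1) + 154/9 = -3 + 154/9 = 127/9)
R = 15367/9 (R = (127/9)*121 = 15367/9 ≈ 1707.4)
Y(C(4)) + R = 17 + 15367/9 = 15520/9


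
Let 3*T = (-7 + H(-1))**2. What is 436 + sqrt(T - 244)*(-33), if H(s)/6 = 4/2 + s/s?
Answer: 436 - 11*I*sqrt(1833) ≈ 436.0 - 470.95*I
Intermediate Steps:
H(s) = 18 (H(s) = 6*(4/2 + s/s) = 6*(4*(1/2) + 1) = 6*(2 + 1) = 6*3 = 18)
T = 121/3 (T = (-7 + 18)**2/3 = (1/3)*11**2 = (1/3)*121 = 121/3 ≈ 40.333)
436 + sqrt(T - 244)*(-33) = 436 + sqrt(121/3 - 244)*(-33) = 436 + sqrt(-611/3)*(-33) = 436 + (I*sqrt(1833)/3)*(-33) = 436 - 11*I*sqrt(1833)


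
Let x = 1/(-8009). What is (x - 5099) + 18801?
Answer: 109739317/8009 ≈ 13702.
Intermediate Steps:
x = -1/8009 ≈ -0.00012486
(x - 5099) + 18801 = (-1/8009 - 5099) + 18801 = -40837892/8009 + 18801 = 109739317/8009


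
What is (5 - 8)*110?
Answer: -330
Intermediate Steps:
(5 - 8)*110 = -3*110 = -330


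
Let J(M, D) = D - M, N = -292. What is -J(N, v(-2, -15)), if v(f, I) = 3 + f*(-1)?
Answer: -297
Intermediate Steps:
v(f, I) = 3 - f
-J(N, v(-2, -15)) = -((3 - 1*(-2)) - 1*(-292)) = -((3 + 2) + 292) = -(5 + 292) = -1*297 = -297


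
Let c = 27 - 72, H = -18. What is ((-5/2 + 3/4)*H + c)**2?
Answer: 729/4 ≈ 182.25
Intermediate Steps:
c = -45
((-5/2 + 3/4)*H + c)**2 = ((-5/2 + 3/4)*(-18) - 45)**2 = (-7/4*(-18) - 45)**2 = (63/2 - 45)**2 = (-27/2)**2 = 729/4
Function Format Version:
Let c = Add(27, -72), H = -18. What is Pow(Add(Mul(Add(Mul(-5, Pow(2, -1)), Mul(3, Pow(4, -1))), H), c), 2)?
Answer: Rational(729, 4) ≈ 182.25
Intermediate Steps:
c = -45
Pow(Add(Mul(Add(Mul(-5, Pow(2, -1)), Mul(3, Pow(4, -1))), H), c), 2) = Pow(Add(Mul(Add(Mul(-5, Pow(2, -1)), Mul(3, Pow(4, -1))), -18), -45), 2) = Pow(Add(Mul(Add(Mul(-5, Rational(1, 2)), Mul(3, Rational(1, 4))), -18), -45), 2) = Pow(Add(Mul(Add(Rational(-5, 2), Rational(3, 4)), -18), -45), 2) = Pow(Add(Mul(Rational(-7, 4), -18), -45), 2) = Pow(Add(Rational(63, 2), -45), 2) = Pow(Rational(-27, 2), 2) = Rational(729, 4)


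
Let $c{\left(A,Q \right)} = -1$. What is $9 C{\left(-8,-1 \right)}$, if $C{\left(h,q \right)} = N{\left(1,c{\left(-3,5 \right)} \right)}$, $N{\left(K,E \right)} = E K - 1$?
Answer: $-18$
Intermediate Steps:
$N{\left(K,E \right)} = -1 + E K$
$C{\left(h,q \right)} = -2$ ($C{\left(h,q \right)} = -1 - 1 = -2$)
$9 C{\left(-8,-1 \right)} = 9 \left(-2\right) = -18$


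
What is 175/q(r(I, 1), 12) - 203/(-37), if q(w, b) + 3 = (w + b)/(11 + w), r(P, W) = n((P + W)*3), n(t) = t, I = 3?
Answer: -27958/333 ≈ -83.958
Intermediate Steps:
r(P, W) = 3*P + 3*W (r(P, W) = (P + W)*3 = 3*P + 3*W)
q(w, b) = -3 + (b + w)/(11 + w) (q(w, b) = -3 + (w + b)/(11 + w) = -3 + (b + w)/(11 + w))
175/q(r(I, 1), 12) - 203/(-37) = 175/(((-33 + 12 - 2*(3*3 + 3*1))/(11 + (3*3 + 3*1)))) - 203/(-37) = 175/(((-33 + 12 - 2*(9 + 3))/(11 + (9 + 3)))) - 203*(-1/37) = 175/(((-33 + 12 - 2*12)/(11 + 12))) + 203/37 = 175/(((-33 + 12 - 24)/23)) + 203/37 = 175/(((1/23)*(-45))) + 203/37 = 175/(-45/23) + 203/37 = 175*(-23/45) + 203/37 = -805/9 + 203/37 = -27958/333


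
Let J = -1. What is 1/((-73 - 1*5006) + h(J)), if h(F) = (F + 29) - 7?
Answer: -1/5058 ≈ -0.00019771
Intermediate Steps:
h(F) = 22 + F (h(F) = (29 + F) - 7 = 22 + F)
1/((-73 - 1*5006) + h(J)) = 1/((-73 - 1*5006) + (22 - 1)) = 1/((-73 - 5006) + 21) = 1/(-5079 + 21) = 1/(-5058) = -1/5058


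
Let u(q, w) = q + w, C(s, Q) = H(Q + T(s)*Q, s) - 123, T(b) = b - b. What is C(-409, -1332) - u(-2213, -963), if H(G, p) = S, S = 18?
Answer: 3071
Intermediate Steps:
T(b) = 0
H(G, p) = 18
C(s, Q) = -105 (C(s, Q) = 18 - 123 = -105)
C(-409, -1332) - u(-2213, -963) = -105 - (-2213 - 963) = -105 - 1*(-3176) = -105 + 3176 = 3071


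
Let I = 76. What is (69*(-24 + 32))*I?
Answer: 41952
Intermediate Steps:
(69*(-24 + 32))*I = (69*(-24 + 32))*76 = (69*8)*76 = 552*76 = 41952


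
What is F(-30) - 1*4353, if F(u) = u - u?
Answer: -4353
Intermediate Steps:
F(u) = 0
F(-30) - 1*4353 = 0 - 1*4353 = 0 - 4353 = -4353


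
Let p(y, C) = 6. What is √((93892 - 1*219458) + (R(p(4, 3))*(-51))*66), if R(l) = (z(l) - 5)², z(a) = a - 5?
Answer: I*√179422 ≈ 423.58*I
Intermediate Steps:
z(a) = -5 + a
R(l) = (-10 + l)² (R(l) = ((-5 + l) - 5)² = (-10 + l)²)
√((93892 - 1*219458) + (R(p(4, 3))*(-51))*66) = √((93892 - 1*219458) + ((-10 + 6)²*(-51))*66) = √((93892 - 219458) + ((-4)²*(-51))*66) = √(-125566 + (16*(-51))*66) = √(-125566 - 816*66) = √(-125566 - 53856) = √(-179422) = I*√179422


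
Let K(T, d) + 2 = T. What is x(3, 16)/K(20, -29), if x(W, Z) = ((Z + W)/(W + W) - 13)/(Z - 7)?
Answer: -59/972 ≈ -0.060700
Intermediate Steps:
K(T, d) = -2 + T
x(W, Z) = (-13 + (W + Z)/(2*W))/(-7 + Z) (x(W, Z) = ((W + Z)/((2*W)) - 13)/(-7 + Z) = ((W + Z)*(1/(2*W)) - 13)/(-7 + Z) = ((W + Z)/(2*W) - 13)/(-7 + Z) = (-13 + (W + Z)/(2*W))/(-7 + Z))
x(3, 16)/K(20, -29) = ((1/2)*(16 - 25*3)/(3*(-7 + 16)))/(-2 + 20) = ((1/2)*(1/3)*(16 - 75)/9)/18 = ((1/2)*(1/3)*(1/9)*(-59))*(1/18) = -59/54*1/18 = -59/972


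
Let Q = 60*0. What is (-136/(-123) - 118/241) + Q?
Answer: 18262/29643 ≈ 0.61606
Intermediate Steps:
Q = 0
(-136/(-123) - 118/241) + Q = (-136/(-123) - 118/241) + 0 = (-136*(-1/123) - 118*1/241) + 0 = (136/123 - 118/241) + 0 = 18262/29643 + 0 = 18262/29643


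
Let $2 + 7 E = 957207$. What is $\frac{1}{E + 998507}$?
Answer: $\frac{7}{7946754} \approx 8.8086 \cdot 10^{-7}$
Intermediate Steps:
$E = \frac{957205}{7}$ ($E = - \frac{2}{7} + \frac{1}{7} \cdot 957207 = - \frac{2}{7} + \frac{957207}{7} = \frac{957205}{7} \approx 1.3674 \cdot 10^{5}$)
$\frac{1}{E + 998507} = \frac{1}{\frac{957205}{7} + 998507} = \frac{1}{\frac{7946754}{7}} = \frac{7}{7946754}$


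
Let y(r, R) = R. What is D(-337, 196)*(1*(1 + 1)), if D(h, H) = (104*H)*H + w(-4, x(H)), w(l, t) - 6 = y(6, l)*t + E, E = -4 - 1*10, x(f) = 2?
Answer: 7990496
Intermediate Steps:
E = -14 (E = -4 - 10 = -14)
w(l, t) = -8 + l*t (w(l, t) = 6 + (l*t - 14) = 6 + (-14 + l*t) = -8 + l*t)
D(h, H) = -16 + 104*H**2 (D(h, H) = (104*H)*H + (-8 - 4*2) = 104*H**2 + (-8 - 8) = 104*H**2 - 16 = -16 + 104*H**2)
D(-337, 196)*(1*(1 + 1)) = (-16 + 104*196**2)*(1*(1 + 1)) = (-16 + 104*38416)*(1*2) = (-16 + 3995264)*2 = 3995248*2 = 7990496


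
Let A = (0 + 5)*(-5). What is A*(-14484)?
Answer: 362100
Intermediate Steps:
A = -25 (A = 5*(-5) = -25)
A*(-14484) = -25*(-14484) = 362100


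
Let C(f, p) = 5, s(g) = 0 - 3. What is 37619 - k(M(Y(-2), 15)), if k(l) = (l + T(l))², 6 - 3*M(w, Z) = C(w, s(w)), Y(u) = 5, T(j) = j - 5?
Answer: 338402/9 ≈ 37600.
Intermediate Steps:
T(j) = -5 + j
s(g) = -3
M(w, Z) = ⅓ (M(w, Z) = 2 - ⅓*5 = 2 - 5/3 = ⅓)
k(l) = (-5 + 2*l)² (k(l) = (l + (-5 + l))² = (-5 + 2*l)²)
37619 - k(M(Y(-2), 15)) = 37619 - (-5 + 2*(⅓))² = 37619 - (-5 + ⅔)² = 37619 - (-13/3)² = 37619 - 1*169/9 = 37619 - 169/9 = 338402/9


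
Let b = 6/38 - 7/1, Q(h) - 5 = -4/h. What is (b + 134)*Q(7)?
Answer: 74896/133 ≈ 563.13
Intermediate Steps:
Q(h) = 5 - 4/h
b = -130/19 (b = 6*(1/38) - 7*1 = 3/19 - 7 = -130/19 ≈ -6.8421)
(b + 134)*Q(7) = (-130/19 + 134)*(5 - 4/7) = 2416*(5 - 4*⅐)/19 = 2416*(5 - 4/7)/19 = (2416/19)*(31/7) = 74896/133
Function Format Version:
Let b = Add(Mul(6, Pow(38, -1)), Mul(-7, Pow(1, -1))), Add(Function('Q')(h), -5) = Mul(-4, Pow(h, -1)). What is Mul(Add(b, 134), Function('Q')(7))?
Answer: Rational(74896, 133) ≈ 563.13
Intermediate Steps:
Function('Q')(h) = Add(5, Mul(-4, Pow(h, -1)))
b = Rational(-130, 19) (b = Add(Mul(6, Rational(1, 38)), Mul(-7, 1)) = Add(Rational(3, 19), -7) = Rational(-130, 19) ≈ -6.8421)
Mul(Add(b, 134), Function('Q')(7)) = Mul(Add(Rational(-130, 19), 134), Add(5, Mul(-4, Pow(7, -1)))) = Mul(Rational(2416, 19), Add(5, Mul(-4, Rational(1, 7)))) = Mul(Rational(2416, 19), Add(5, Rational(-4, 7))) = Mul(Rational(2416, 19), Rational(31, 7)) = Rational(74896, 133)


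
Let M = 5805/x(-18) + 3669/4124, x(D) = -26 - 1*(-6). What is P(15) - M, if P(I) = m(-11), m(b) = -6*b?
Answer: 732753/2062 ≈ 355.36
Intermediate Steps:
x(D) = -20 (x(D) = -26 + 6 = -20)
P(I) = 66 (P(I) = -6*(-11) = 66)
M = -596661/2062 (M = 5805/(-20) + 3669/4124 = 5805*(-1/20) + 3669*(1/4124) = -1161/4 + 3669/4124 = -596661/2062 ≈ -289.36)
P(15) - M = 66 - 1*(-596661/2062) = 66 + 596661/2062 = 732753/2062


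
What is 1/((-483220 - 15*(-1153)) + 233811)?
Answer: -1/232114 ≈ -4.3082e-6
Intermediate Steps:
1/((-483220 - 15*(-1153)) + 233811) = 1/((-483220 - 1*(-17295)) + 233811) = 1/((-483220 + 17295) + 233811) = 1/(-465925 + 233811) = 1/(-232114) = -1/232114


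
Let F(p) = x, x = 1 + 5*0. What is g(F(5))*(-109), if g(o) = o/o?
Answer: -109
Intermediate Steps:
x = 1 (x = 1 + 0 = 1)
F(p) = 1
g(o) = 1
g(F(5))*(-109) = 1*(-109) = -109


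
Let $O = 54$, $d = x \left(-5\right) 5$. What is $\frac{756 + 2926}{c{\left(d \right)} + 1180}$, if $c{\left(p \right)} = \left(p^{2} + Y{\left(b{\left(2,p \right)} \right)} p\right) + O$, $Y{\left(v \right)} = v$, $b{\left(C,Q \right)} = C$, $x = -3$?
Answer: $\frac{3682}{7009} \approx 0.52532$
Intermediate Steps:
$d = 75$ ($d = \left(-3\right) \left(-5\right) 5 = 15 \cdot 5 = 75$)
$c{\left(p \right)} = 54 + p^{2} + 2 p$ ($c{\left(p \right)} = \left(p^{2} + 2 p\right) + 54 = 54 + p^{2} + 2 p$)
$\frac{756 + 2926}{c{\left(d \right)} + 1180} = \frac{756 + 2926}{\left(54 + 75^{2} + 2 \cdot 75\right) + 1180} = \frac{3682}{\left(54 + 5625 + 150\right) + 1180} = \frac{3682}{5829 + 1180} = \frac{3682}{7009}$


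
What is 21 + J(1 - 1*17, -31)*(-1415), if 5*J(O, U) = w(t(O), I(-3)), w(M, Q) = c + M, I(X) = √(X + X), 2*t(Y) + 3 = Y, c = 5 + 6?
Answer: -807/2 ≈ -403.50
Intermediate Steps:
c = 11
t(Y) = -3/2 + Y/2
I(X) = √2*√X (I(X) = √(2*X) = √2*√X)
w(M, Q) = 11 + M
J(O, U) = 19/10 + O/10 (J(O, U) = (11 + (-3/2 + O/2))/5 = (19/2 + O/2)/5 = 19/10 + O/10)
21 + J(1 - 1*17, -31)*(-1415) = 21 + (19/10 + (1 - 1*17)/10)*(-1415) = 21 + (19/10 + (1 - 17)/10)*(-1415) = 21 + (19/10 + (⅒)*(-16))*(-1415) = 21 + (19/10 - 8/5)*(-1415) = 21 + (3/10)*(-1415) = 21 - 849/2 = -807/2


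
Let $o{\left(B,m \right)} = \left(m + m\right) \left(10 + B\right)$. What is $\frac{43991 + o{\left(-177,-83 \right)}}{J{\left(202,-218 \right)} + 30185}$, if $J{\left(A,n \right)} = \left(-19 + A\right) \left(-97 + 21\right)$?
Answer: $\frac{71713}{16277} \approx 4.4058$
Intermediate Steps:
$J{\left(A,n \right)} = 1444 - 76 A$ ($J{\left(A,n \right)} = \left(-19 + A\right) \left(-76\right) = 1444 - 76 A$)
$o{\left(B,m \right)} = 2 m \left(10 + B\right)$
$\frac{43991 + o{\left(-177,-83 \right)}}{J{\left(202,-218 \right)} + 30185} = \frac{43991 + 2 \left(-83\right) \left(10 - 177\right)}{\left(1444 - 15352\right) + 30185} = \frac{43991 + 2 \left(-83\right) \left(-167\right)}{\left(1444 - 15352\right) + 30185} = \frac{43991 + 27722}{-13908 + 30185} = \frac{71713}{16277}$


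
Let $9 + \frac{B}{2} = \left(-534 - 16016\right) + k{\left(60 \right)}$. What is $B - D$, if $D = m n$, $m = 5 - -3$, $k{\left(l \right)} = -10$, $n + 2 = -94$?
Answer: $-32370$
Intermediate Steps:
$n = -96$ ($n = -2 - 94 = -96$)
$m = 8$ ($m = 5 + 3 = 8$)
$D = -768$ ($D = 8 \left(-96\right) = -768$)
$B = -33138$ ($B = -18 + 2 \left(\left(-534 - 16016\right) - 10\right) = -18 + 2 \left(-16550 - 10\right) = -18 + 2 \left(-16560\right) = -18 - 33120 = -33138$)
$B - D = -33138 - -768 = -33138 + 768 = -32370$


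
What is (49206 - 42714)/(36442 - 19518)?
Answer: 1623/4231 ≈ 0.38360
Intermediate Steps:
(49206 - 42714)/(36442 - 19518) = 6492/16924 = 6492*(1/16924) = 1623/4231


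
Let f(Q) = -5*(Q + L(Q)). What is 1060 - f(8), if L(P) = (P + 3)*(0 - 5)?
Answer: 825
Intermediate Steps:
L(P) = -15 - 5*P (L(P) = (3 + P)*(-5) = -15 - 5*P)
f(Q) = 75 + 20*Q (f(Q) = -5*(Q + (-15 - 5*Q)) = -5*(-15 - 4*Q) = 75 + 20*Q)
1060 - f(8) = 1060 - (75 + 20*8) = 1060 - (75 + 160) = 1060 - 1*235 = 1060 - 235 = 825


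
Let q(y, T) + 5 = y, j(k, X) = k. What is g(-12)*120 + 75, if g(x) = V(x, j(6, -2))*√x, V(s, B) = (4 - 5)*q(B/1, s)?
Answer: 75 - 240*I*√3 ≈ 75.0 - 415.69*I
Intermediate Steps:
q(y, T) = -5 + y
V(s, B) = 5 - B (V(s, B) = (4 - 5)*(-5 + B/1) = -(-5 + B*1) = -(-5 + B) = 5 - B)
g(x) = -√x (g(x) = (5 - 1*6)*√x = (5 - 6)*√x = -√x)
g(-12)*120 + 75 = -√(-12)*120 + 75 = -2*I*√3*120 + 75 = -240*I*√3 + 75 = 75 - 240*I*√3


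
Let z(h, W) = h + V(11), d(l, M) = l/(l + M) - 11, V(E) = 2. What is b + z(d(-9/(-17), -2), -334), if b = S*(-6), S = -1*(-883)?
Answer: -132684/25 ≈ -5307.4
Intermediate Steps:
d(l, M) = -11 + l/(M + l) (d(l, M) = l/(M + l) - 11 = -11 + l/(M + l))
S = 883
z(h, W) = 2 + h (z(h, W) = h + 2 = 2 + h)
b = -5298 (b = 883*(-6) = -5298)
b + z(d(-9/(-17), -2), -334) = -5298 + (2 + (-11*(-2) - (-90)/(-17))/(-2 - 9/(-17))) = -5298 + (2 + (22 - (-90)*(-1)/17)/(-2 - 9*(-1/17))) = -5298 + (2 + (22 - 10*9/17)/(-2 + 9/17)) = -5298 + (2 + (22 - 90/17)/(-25/17)) = -5298 + (2 - 17/25*284/17) = -5298 + (2 - 284/25) = -5298 - 234/25 = -132684/25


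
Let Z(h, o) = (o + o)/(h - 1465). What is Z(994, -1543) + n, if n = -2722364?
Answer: -1282230358/471 ≈ -2.7224e+6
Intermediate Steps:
Z(h, o) = 2*o/(-1465 + h) (Z(h, o) = (2*o)/(-1465 + h) = 2*o/(-1465 + h))
Z(994, -1543) + n = 2*(-1543)/(-1465 + 994) - 2722364 = 2*(-1543)/(-471) - 2722364 = 2*(-1543)*(-1/471) - 2722364 = 3086/471 - 2722364 = -1282230358/471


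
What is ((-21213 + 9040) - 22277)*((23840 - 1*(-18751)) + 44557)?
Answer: -3002248600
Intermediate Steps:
((-21213 + 9040) - 22277)*((23840 - 1*(-18751)) + 44557) = (-12173 - 22277)*((23840 + 18751) + 44557) = -34450*(42591 + 44557) = -34450*87148 = -3002248600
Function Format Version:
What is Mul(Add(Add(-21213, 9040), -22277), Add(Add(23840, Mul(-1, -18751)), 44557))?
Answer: -3002248600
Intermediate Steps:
Mul(Add(Add(-21213, 9040), -22277), Add(Add(23840, Mul(-1, -18751)), 44557)) = Mul(Add(-12173, -22277), Add(Add(23840, 18751), 44557)) = Mul(-34450, Add(42591, 44557)) = Mul(-34450, 87148) = -3002248600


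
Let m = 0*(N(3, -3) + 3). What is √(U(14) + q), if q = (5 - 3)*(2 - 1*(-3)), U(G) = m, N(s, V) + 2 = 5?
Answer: √10 ≈ 3.1623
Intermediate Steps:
N(s, V) = 3 (N(s, V) = -2 + 5 = 3)
m = 0 (m = 0*(3 + 3) = 0*6 = 0)
U(G) = 0
q = 10 (q = 2*(2 + 3) = 2*5 = 10)
√(U(14) + q) = √(0 + 10) = √10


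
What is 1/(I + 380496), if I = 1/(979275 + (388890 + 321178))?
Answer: 1689343/642788254129 ≈ 2.6281e-6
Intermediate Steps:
I = 1/1689343 (I = 1/(979275 + 710068) = 1/1689343 ≈ 5.9195e-7)
1/(I + 380496) = 1/(1/1689343 + 380496) = 1/(642788254129/1689343) = 1689343/642788254129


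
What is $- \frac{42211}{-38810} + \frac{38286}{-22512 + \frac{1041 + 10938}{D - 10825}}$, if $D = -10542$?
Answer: $- \frac{3814735715969}{6222871506410} \approx -0.61302$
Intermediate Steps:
$- \frac{42211}{-38810} + \frac{38286}{-22512 + \frac{1041 + 10938}{D - 10825}} = - \frac{42211}{-38810} + \frac{38286}{-22512 + \frac{1041 + 10938}{-10542 - 10825}} = \left(-42211\right) \left(- \frac{1}{38810}\right) + \frac{38286}{-22512 + \frac{11979}{-21367}} = \frac{42211}{38810} + \frac{38286}{-22512 + 11979 \left(- \frac{1}{21367}\right)} = \frac{42211}{38810} + \frac{38286}{-22512 - \frac{11979}{21367}} = \frac{42211}{38810} + \frac{38286}{- \frac{481025883}{21367}} = \frac{42211}{38810} + 38286 \left(- \frac{21367}{481025883}\right) = \frac{42211}{38810} - \frac{272685654}{160341961} = - \frac{3814735715969}{6222871506410}$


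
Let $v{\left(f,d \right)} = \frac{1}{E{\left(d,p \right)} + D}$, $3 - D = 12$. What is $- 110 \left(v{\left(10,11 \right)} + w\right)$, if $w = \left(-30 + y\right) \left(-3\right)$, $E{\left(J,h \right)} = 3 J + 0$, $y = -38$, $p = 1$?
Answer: $- \frac{269335}{12} \approx -22445.0$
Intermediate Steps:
$D = -9$ ($D = 3 - 12 = -9$)
$E{\left(J,h \right)} = 3 J$
$w = 204$ ($w = \left(-30 - 38\right) \left(-3\right) = \left(-68\right) \left(-3\right) = 204$)
$v{\left(f,d \right)} = \frac{1}{-9 + 3 d}$ ($v{\left(f,d \right)} = \frac{1}{3 d - 9} = \frac{1}{-9 + 3 d}$)
$- 110 \left(v{\left(10,11 \right)} + w\right) = - 110 \left(\frac{1}{3 \left(-3 + 11\right)} + 204\right) = - 110 \left(\frac{1}{3 \cdot 8} + 204\right) = - 110 \left(\frac{1}{3} \cdot \frac{1}{8} + 204\right) = - 110 \left(\frac{1}{24} + 204\right) = \left(-110\right) \frac{4897}{24} = - \frac{269335}{12}$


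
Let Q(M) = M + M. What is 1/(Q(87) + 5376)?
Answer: 1/5550 ≈ 0.00018018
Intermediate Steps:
Q(M) = 2*M
1/(Q(87) + 5376) = 1/(2*87 + 5376) = 1/(174 + 5376) = 1/5550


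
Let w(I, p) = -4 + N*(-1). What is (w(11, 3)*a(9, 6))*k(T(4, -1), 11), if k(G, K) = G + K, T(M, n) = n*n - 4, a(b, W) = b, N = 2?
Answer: -432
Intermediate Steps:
T(M, n) = -4 + n² (T(M, n) = n² - 4 = -4 + n²)
w(I, p) = -6 (w(I, p) = -4 + 2*(-1) = -4 - 2 = -6)
(w(11, 3)*a(9, 6))*k(T(4, -1), 11) = (-6*9)*((-4 + (-1)²) + 11) = -54*((-4 + 1) + 11) = -54*(-3 + 11) = -54*8 = -432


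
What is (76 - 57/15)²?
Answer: 130321/25 ≈ 5212.8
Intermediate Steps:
(76 - 57/15)² = (76 - 57*1/15)² = (76 - 19/5)² = (361/5)² = 130321/25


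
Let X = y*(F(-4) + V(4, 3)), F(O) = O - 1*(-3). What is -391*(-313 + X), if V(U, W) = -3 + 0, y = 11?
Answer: 139587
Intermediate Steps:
V(U, W) = -3
F(O) = 3 + O (F(O) = O + 3 = 3 + O)
X = -44 (X = 11*((3 - 4) - 3) = 11*(-1 - 3) = 11*(-4) = -44)
-391*(-313 + X) = -391*(-313 - 44) = -391*(-357) = 139587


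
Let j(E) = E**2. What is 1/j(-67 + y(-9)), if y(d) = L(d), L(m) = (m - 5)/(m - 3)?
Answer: 36/156025 ≈ 0.00023073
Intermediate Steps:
L(m) = (-5 + m)/(-3 + m)
y(d) = (-5 + d)/(-3 + d)
1/j(-67 + y(-9)) = 1/((-67 + (-5 - 9)/(-3 - 9))**2) = 1/((-67 - 14/(-12))**2) = 1/((-67 - 1/12*(-14))**2) = 1/((-67 + 7/6)**2) = 1/((-395/6)**2) = 1/(156025/36) = 36/156025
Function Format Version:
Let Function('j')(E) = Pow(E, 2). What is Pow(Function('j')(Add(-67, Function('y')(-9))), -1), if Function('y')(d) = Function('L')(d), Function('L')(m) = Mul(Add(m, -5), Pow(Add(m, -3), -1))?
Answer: Rational(36, 156025) ≈ 0.00023073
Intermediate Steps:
Function('L')(m) = Mul(Pow(Add(-3, m), -1), Add(-5, m)) (Function('L')(m) = Mul(Add(-5, m), Pow(Add(-3, m), -1)) = Mul(Pow(Add(-3, m), -1), Add(-5, m)))
Function('y')(d) = Mul(Pow(Add(-3, d), -1), Add(-5, d))
Pow(Function('j')(Add(-67, Function('y')(-9))), -1) = Pow(Pow(Add(-67, Mul(Pow(Add(-3, -9), -1), Add(-5, -9))), 2), -1) = Pow(Pow(Add(-67, Mul(Pow(-12, -1), -14)), 2), -1) = Pow(Pow(Add(-67, Mul(Rational(-1, 12), -14)), 2), -1) = Pow(Pow(Add(-67, Rational(7, 6)), 2), -1) = Pow(Pow(Rational(-395, 6), 2), -1) = Pow(Rational(156025, 36), -1) = Rational(36, 156025)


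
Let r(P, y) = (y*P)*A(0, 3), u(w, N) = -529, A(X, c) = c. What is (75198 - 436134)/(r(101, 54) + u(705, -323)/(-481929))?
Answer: -173945525544/7885322827 ≈ -22.059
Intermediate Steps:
r(P, y) = 3*P*y (r(P, y) = (y*P)*3 = (P*y)*3 = 3*P*y)
(75198 - 436134)/(r(101, 54) + u(705, -323)/(-481929)) = (75198 - 436134)/(3*101*54 - 529/(-481929)) = -360936/(16362 - 529*(-1/481929)) = -360936/(16362 + 529/481929) = -360936/7885322827/481929 = -360936*481929/7885322827 = -173945525544/7885322827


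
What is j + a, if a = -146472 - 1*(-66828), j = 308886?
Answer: 229242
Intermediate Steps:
a = -79644 (a = -146472 + 66828 = -79644)
j + a = 308886 - 79644 = 229242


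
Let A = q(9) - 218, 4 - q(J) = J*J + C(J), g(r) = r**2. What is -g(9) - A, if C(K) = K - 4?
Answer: 219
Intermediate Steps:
C(K) = -4 + K
q(J) = 8 - J - J**2 (q(J) = 4 - (J*J + (-4 + J)) = 4 - (J**2 + (-4 + J)) = 4 - (-4 + J + J**2) = 4 + (4 - J - J**2) = 8 - J - J**2)
A = -300 (A = (8 - 1*9 - 1*9**2) - 218 = (8 - 9 - 1*81) - 218 = (8 - 9 - 81) - 218 = -82 - 218 = -300)
-g(9) - A = -1*9**2 - 1*(-300) = -1*81 + 300 = -81 + 300 = 219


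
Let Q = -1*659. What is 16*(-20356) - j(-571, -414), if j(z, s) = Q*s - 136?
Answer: -598386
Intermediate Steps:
Q = -659
j(z, s) = -136 - 659*s (j(z, s) = -659*s - 136 = -136 - 659*s)
16*(-20356) - j(-571, -414) = 16*(-20356) - (-136 - 659*(-414)) = -325696 - (-136 + 272826) = -325696 - 1*272690 = -325696 - 272690 = -598386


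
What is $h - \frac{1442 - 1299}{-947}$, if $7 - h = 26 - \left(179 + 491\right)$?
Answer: $\frac{616640}{947} \approx 651.15$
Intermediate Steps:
$h = 651$ ($h = 7 - \left(26 - \left(179 + 491\right)\right) = 7 - \left(26 - 670\right) = 7 - -644 = 7 + 644 = 651$)
$h - \frac{1442 - 1299}{-947} = 651 - \frac{1442 - 1299}{-947} = 651 - 143 \left(- \frac{1}{947}\right) = 651 - - \frac{143}{947} = 651 + \frac{143}{947} = \frac{616640}{947}$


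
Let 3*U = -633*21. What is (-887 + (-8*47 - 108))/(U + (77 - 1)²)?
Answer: -1371/1345 ≈ -1.0193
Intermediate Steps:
U = -4431 (U = (-633*21)/3 = (⅓)*(-13293) = -4431)
(-887 + (-8*47 - 108))/(U + (77 - 1)²) = (-887 + (-8*47 - 108))/(-4431 + (77 - 1)²) = (-887 + (-376 - 108))/(-4431 + 76²) = (-887 - 484)/(-4431 + 5776) = -1371/1345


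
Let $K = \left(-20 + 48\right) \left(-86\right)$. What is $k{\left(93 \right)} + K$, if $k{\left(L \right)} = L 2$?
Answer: $-2222$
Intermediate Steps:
$K = -2408$ ($K = 28 \left(-86\right) = -2408$)
$k{\left(L \right)} = 2 L$
$k{\left(93 \right)} + K = 2 \cdot 93 - 2408 = 186 - 2408 = -2222$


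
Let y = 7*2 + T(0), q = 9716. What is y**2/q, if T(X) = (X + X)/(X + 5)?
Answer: 7/347 ≈ 0.020173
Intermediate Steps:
T(X) = 2*X/(5 + X) (T(X) = (2*X)/(5 + X) = 2*X/(5 + X))
y = 14 (y = 7*2 + 2*0/(5 + 0) = 14 + 2*0/5 = 14 + 2*0*(1/5) = 14 + 0 = 14)
y**2/q = 14**2/9716 = 196*(1/9716) = 7/347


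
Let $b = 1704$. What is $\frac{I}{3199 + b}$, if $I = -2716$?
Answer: $- \frac{2716}{4903} \approx -0.55395$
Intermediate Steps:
$\frac{I}{3199 + b} = - \frac{2716}{3199 + 1704} = - \frac{2716}{4903}$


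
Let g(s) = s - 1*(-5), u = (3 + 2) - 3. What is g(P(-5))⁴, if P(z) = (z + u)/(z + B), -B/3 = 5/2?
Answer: 294499921/390625 ≈ 753.92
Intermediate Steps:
u = 2 (u = 5 - 3 = 2)
B = -15/2 ≈ -7.5000
P(z) = (2 + z)/(-15/2 + z) (P(z) = (z + 2)/(z - 15/2) = (2 + z)/(-15/2 + z))
g(s) = 5 + s (g(s) = s + 5 = 5 + s)
g(P(-5))⁴ = (5 + 2*(2 - 5)/(-15 + 2*(-5)))⁴ = (5 + 2*(-3)/(-15 - 10))⁴ = (5 + 2*(-3)/(-25))⁴ = (5 + 2*(-1/25)*(-3))⁴ = (5 + 6/25)⁴ = (131/25)⁴ = 294499921/390625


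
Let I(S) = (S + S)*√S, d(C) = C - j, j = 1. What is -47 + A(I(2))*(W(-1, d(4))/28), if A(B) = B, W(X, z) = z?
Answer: -47 + 3*√2/7 ≈ -46.394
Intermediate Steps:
d(C) = -1 + C (d(C) = C - 1*1 = C - 1 = -1 + C)
I(S) = 2*S^(3/2) (I(S) = (2*S)*√S = 2*S^(3/2))
-47 + A(I(2))*(W(-1, d(4))/28) = -47 + (2*2^(3/2))*((-1 + 4)/28) = -47 + (2*(2*√2))*(3*(1/28)) = -47 + (4*√2)*(3/28) = -47 + 3*√2/7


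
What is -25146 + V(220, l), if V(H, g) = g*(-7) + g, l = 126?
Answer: -25902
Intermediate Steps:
V(H, g) = -6*g (V(H, g) = -7*g + g = -6*g)
-25146 + V(220, l) = -25146 - 6*126 = -25146 - 756 = -25902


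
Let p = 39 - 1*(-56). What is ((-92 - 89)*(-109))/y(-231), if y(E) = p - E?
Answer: 19729/326 ≈ 60.518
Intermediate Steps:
p = 95 (p = 39 + 56 = 95)
y(E) = 95 - E
((-92 - 89)*(-109))/y(-231) = ((-92 - 89)*(-109))/(95 - 1*(-231)) = (-181*(-109))/(95 + 231) = 19729/326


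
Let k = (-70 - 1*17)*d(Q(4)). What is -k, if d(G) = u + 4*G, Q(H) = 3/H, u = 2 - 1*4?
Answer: 87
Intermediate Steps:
u = -2 (u = 2 - 4 = -2)
d(G) = -2 + 4*G
k = -87 (k = (-70 - 1*17)*(-2 + 4*(3/4)) = (-70 - 17)*(-2 + 4*(3*(¼))) = -87*(-2 + 4*(¾)) = -87*(-2 + 3) = -87*1 = -87)
-k = -1*(-87) = 87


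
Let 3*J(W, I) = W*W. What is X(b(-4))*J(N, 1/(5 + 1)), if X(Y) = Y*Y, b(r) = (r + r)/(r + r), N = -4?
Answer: 16/3 ≈ 5.3333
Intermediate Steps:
J(W, I) = W²/3 (J(W, I) = (W*W)/3 = W²/3)
b(r) = 1 (b(r) = (2*r)/((2*r)) = (2*r)*(1/(2*r)) = 1)
X(Y) = Y²
X(b(-4))*J(N, 1/(5 + 1)) = 1²*((⅓)*(-4)²) = 1*((⅓)*16) = 1*(16/3) = 16/3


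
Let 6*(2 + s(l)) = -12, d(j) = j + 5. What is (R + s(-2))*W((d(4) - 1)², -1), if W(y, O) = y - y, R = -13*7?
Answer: 0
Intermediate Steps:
d(j) = 5 + j
s(l) = -4 (s(l) = -2 + (⅙)*(-12) = -2 - 2 = -4)
R = -91 (R = -1*91 = -91)
W(y, O) = 0
(R + s(-2))*W((d(4) - 1)², -1) = (-91 - 4)*0 = -95*0 = 0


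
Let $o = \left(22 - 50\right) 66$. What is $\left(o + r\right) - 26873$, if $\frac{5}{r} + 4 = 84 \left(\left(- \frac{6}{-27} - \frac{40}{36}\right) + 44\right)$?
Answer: $- \frac{311680277}{10852} \approx -28721.0$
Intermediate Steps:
$o = -1848$ ($o = \left(-28\right) 66 = -1848$)
$r = \frac{15}{10852}$ ($r = \frac{5}{-4 + 84 \left(\left(- \frac{6}{-27} - \frac{40}{36}\right) + 44\right)} = \frac{5}{-4 + 84 \left(\left(\left(-6\right) \left(- \frac{1}{27}\right) - \frac{10}{9}\right) + 44\right)} = \frac{5}{-4 + 84 \left(\left(\frac{2}{9} - \frac{10}{9}\right) + 44\right)} = \frac{5}{-4 + 84 \left(- \frac{8}{9} + 44\right)} = \frac{5}{-4 + 84 \cdot \frac{388}{9}} = \frac{5}{-4 + \frac{10864}{3}} = \frac{5}{\frac{10852}{3}} = 5 \cdot \frac{3}{10852} = \frac{15}{10852} \approx 0.0013822$)
$\left(o + r\right) - 26873 = \left(-1848 + \frac{15}{10852}\right) - 26873 = - \frac{20054481}{10852} - 26873 = - \frac{311680277}{10852}$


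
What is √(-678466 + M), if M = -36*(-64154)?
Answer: √1631078 ≈ 1277.1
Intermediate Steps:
M = 2309544
√(-678466 + M) = √(-678466 + 2309544) = √1631078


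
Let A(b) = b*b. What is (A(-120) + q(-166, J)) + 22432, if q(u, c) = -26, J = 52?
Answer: 36806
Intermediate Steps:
A(b) = b²
(A(-120) + q(-166, J)) + 22432 = ((-120)² - 26) + 22432 = (14400 - 26) + 22432 = 14374 + 22432 = 36806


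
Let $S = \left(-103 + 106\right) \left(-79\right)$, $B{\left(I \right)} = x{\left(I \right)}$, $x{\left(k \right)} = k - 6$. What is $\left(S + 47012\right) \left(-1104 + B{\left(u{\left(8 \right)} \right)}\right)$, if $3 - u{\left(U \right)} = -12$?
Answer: $-51218625$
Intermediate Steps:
$u{\left(U \right)} = 15$ ($u{\left(U \right)} = 3 - -12 = 3 + 12 = 15$)
$x{\left(k \right)} = -6 + k$
$B{\left(I \right)} = -6 + I$
$S = -237$ ($S = 3 \left(-79\right) = -237$)
$\left(S + 47012\right) \left(-1104 + B{\left(u{\left(8 \right)} \right)}\right) = \left(-237 + 47012\right) \left(-1104 + \left(-6 + 15\right)\right) = 46775 \left(-1104 + 9\right) = 46775 \left(-1095\right) = -51218625$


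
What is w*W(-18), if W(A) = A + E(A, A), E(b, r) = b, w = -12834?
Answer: 462024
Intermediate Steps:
W(A) = 2*A (W(A) = A + A = 2*A)
w*W(-18) = -25668*(-18) = -12834*(-36) = 462024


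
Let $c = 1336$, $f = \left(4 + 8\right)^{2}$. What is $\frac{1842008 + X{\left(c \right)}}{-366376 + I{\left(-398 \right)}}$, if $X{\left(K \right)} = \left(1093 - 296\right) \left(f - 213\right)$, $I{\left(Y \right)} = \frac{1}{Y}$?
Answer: $- \frac{711231970}{145817649} \approx -4.8775$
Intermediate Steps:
$f = 144$ ($f = 12^{2} = 144$)
$X{\left(K \right)} = -54993$ ($X{\left(K \right)} = \left(1093 - 296\right) \left(144 - 213\right) = 797 \left(-69\right) = -54993$)
$\frac{1842008 + X{\left(c \right)}}{-366376 + I{\left(-398 \right)}} = \frac{1842008 - 54993}{-366376 + \frac{1}{-398}} = \frac{1787015}{-366376 - \frac{1}{398}} = \frac{1787015}{- \frac{145817649}{398}} = 1787015 \left(- \frac{398}{145817649}\right) = - \frac{711231970}{145817649}$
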